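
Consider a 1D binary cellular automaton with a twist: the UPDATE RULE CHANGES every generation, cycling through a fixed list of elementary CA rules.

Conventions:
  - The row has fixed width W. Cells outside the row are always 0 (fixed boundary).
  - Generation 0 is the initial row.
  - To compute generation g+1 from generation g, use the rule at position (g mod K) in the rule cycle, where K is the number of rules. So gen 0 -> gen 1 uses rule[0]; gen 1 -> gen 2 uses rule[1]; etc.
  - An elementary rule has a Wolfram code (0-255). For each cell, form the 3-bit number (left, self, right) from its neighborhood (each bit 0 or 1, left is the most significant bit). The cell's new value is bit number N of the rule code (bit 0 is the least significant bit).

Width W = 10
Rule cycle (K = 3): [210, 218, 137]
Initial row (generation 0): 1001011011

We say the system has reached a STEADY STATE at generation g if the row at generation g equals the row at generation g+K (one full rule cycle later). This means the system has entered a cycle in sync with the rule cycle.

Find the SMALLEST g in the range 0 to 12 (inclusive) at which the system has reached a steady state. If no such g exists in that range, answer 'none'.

Answer: none

Derivation:
Gen 0: 1001011011
Gen 1 (rule 210): 0110001001
Gen 2 (rule 218): 1111010110
Gen 3 (rule 137): 1110000100
Gen 4 (rule 210): 0111001010
Gen 5 (rule 218): 1111110001
Gen 6 (rule 137): 1111100100
Gen 7 (rule 210): 0111111010
Gen 8 (rule 218): 1111111001
Gen 9 (rule 137): 1111110000
Gen 10 (rule 210): 0111111000
Gen 11 (rule 218): 1111111100
Gen 12 (rule 137): 1111111001
Gen 13 (rule 210): 0111111110
Gen 14 (rule 218): 1111111111
Gen 15 (rule 137): 1111111110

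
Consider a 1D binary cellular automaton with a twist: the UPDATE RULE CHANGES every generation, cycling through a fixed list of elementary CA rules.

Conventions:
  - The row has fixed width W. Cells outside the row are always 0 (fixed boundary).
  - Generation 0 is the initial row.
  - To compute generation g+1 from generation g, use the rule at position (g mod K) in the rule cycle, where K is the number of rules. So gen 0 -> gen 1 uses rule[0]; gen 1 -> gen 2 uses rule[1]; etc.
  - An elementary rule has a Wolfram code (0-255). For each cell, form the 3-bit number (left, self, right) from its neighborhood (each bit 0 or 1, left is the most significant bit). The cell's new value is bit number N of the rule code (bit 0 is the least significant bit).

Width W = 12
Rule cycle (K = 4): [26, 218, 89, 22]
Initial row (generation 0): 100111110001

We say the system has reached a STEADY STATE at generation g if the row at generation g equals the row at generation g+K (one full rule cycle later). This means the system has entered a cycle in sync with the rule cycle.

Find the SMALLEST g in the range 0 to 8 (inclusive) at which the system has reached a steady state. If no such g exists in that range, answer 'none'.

Gen 0: 100111110001
Gen 1 (rule 26): 011100001010
Gen 2 (rule 218): 111110010001
Gen 3 (rule 89): 100011001100
Gen 4 (rule 22): 110100110010
Gen 5 (rule 26): 100011101101
Gen 6 (rule 218): 010111101100
Gen 7 (rule 89): 000100101111
Gen 8 (rule 22): 001111100000
Gen 9 (rule 26): 011000010000
Gen 10 (rule 218): 111100101000
Gen 11 (rule 89): 100110000111
Gen 12 (rule 22): 111001001000

Answer: none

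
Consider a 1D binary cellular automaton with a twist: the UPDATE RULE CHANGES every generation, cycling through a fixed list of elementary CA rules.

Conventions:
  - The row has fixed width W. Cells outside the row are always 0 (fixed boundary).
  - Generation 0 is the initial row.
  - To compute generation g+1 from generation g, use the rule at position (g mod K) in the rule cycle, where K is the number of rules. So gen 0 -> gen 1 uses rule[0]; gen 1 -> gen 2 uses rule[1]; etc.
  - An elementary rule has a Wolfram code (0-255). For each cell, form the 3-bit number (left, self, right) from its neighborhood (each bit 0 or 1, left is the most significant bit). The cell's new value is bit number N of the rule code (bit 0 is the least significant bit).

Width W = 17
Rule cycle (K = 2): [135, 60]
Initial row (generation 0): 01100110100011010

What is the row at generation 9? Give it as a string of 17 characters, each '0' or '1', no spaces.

Answer: 01000111000100010

Derivation:
Gen 0: 01100110100011010
Gen 1 (rule 135): 10001000101100010
Gen 2 (rule 60): 11001100111010011
Gen 3 (rule 135): 00010001010010100
Gen 4 (rule 60): 00011001111011110
Gen 5 (rule 135): 11100010110001100
Gen 6 (rule 60): 10010011101001010
Gen 7 (rule 135): 10110101001011010
Gen 8 (rule 60): 11101111101110111
Gen 9 (rule 135): 01000111000100010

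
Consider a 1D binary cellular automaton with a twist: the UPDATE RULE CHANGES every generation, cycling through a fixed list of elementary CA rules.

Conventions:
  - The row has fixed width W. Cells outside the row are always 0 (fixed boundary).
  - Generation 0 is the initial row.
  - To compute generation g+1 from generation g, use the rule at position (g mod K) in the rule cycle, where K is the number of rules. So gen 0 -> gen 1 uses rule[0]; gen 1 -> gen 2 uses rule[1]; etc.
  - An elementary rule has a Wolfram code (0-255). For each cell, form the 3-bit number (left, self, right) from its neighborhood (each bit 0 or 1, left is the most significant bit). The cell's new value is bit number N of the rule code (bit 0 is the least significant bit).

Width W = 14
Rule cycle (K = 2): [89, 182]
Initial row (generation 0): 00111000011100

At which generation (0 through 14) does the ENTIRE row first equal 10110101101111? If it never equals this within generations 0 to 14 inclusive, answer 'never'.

Answer: 13

Derivation:
Gen 0: 00111000011100
Gen 1 (rule 89): 10101111010111
Gen 2 (rule 182): 11110110111010
Gen 3 (rule 89): 10010110101001
Gen 4 (rule 182): 11111001111111
Gen 5 (rule 89): 10001101000001
Gen 6 (rule 182): 11010011100011
Gen 7 (rule 89): 11001010111011
Gen 8 (rule 182): 00111111010100
Gen 9 (rule 89): 10100001000011
Gen 10 (rule 182): 11110011100100
Gen 11 (rule 89): 10011010110011
Gen 12 (rule 182): 11100111001100
Gen 13 (rule 89): 10110101101111
Gen 14 (rule 182): 11001110010110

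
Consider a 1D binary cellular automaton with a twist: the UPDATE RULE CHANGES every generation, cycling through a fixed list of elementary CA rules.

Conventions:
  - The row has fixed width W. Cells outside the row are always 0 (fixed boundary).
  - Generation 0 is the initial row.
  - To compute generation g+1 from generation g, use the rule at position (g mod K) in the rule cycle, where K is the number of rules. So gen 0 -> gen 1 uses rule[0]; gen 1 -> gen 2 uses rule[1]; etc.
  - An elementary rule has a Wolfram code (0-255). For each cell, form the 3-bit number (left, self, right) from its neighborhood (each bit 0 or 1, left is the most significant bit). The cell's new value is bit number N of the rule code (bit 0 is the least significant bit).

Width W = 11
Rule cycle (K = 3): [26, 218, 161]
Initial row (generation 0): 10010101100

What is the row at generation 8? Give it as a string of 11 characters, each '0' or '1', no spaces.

Gen 0: 10010101100
Gen 1 (rule 26): 01100001010
Gen 2 (rule 218): 11110010001
Gen 3 (rule 161): 01100000100
Gen 4 (rule 26): 11010001010
Gen 5 (rule 218): 11001010001
Gen 6 (rule 161): 00000100100
Gen 7 (rule 26): 00001011010
Gen 8 (rule 218): 00010011001

Answer: 00010011001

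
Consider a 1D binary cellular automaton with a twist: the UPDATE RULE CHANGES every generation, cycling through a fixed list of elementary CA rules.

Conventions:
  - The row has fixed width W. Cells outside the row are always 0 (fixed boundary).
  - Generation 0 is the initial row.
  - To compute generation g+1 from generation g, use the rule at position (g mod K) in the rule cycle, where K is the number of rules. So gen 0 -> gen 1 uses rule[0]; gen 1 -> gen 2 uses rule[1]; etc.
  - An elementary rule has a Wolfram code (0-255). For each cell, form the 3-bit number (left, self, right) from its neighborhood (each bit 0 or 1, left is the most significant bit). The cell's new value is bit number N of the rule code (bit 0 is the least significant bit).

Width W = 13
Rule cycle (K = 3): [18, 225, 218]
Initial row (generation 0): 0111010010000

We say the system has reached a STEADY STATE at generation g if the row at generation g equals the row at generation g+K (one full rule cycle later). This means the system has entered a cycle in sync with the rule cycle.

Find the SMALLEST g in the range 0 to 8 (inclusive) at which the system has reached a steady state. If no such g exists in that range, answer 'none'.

Gen 0: 0111010010000
Gen 1 (rule 18): 1000001101000
Gen 2 (rule 225): 0011100110011
Gen 3 (rule 218): 0111111111111
Gen 4 (rule 18): 1000000000000
Gen 5 (rule 225): 0011111111111
Gen 6 (rule 218): 0111111111111
Gen 7 (rule 18): 1000000000000
Gen 8 (rule 225): 0011111111111
Gen 9 (rule 218): 0111111111111
Gen 10 (rule 18): 1000000000000
Gen 11 (rule 225): 0011111111111

Answer: 3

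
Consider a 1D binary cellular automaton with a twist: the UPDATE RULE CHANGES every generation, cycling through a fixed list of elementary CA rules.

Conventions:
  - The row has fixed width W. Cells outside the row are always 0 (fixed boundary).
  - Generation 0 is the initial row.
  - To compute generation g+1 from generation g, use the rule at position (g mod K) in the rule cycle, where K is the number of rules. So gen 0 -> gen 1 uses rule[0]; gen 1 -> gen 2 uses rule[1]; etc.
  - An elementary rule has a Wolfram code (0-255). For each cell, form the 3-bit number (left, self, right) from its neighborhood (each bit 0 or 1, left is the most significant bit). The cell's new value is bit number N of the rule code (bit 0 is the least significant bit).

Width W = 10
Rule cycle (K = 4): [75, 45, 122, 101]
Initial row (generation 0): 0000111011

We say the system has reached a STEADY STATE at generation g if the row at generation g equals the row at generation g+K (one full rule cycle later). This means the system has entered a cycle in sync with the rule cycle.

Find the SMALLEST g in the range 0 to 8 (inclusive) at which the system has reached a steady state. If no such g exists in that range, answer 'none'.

Gen 0: 0000111011
Gen 1 (rule 75): 1111101011
Gen 2 (rule 45): 1000011110
Gen 3 (rule 122): 0100110011
Gen 4 (rule 101): 0100010001
Gen 5 (rule 75): 1001100110
Gen 6 (rule 45): 1001000100
Gen 7 (rule 122): 0110101010
Gen 8 (rule 101): 0011111110
Gen 9 (rule 75): 1110000010
Gen 10 (rule 45): 1000111010
Gen 11 (rule 122): 0101101101
Gen 12 (rule 101): 0110110111

Answer: none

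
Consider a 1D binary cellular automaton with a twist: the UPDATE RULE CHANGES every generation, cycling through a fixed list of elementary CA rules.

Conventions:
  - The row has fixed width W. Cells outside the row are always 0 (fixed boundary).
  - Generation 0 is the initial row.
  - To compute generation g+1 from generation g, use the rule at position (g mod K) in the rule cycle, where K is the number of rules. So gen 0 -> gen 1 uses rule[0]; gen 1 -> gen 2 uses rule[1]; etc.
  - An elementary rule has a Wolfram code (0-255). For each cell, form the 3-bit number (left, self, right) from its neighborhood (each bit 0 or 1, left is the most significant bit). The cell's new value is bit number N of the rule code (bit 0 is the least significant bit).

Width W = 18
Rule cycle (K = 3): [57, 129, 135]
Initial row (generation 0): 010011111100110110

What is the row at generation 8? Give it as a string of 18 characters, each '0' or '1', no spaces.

Gen 0: 010011111100110110
Gen 1 (rule 57): 001010000010101101
Gen 2 (rule 129): 100000111000000000
Gen 3 (rule 135): 101111010011111111
Gen 4 (rule 57): 011000101010000000
Gen 5 (rule 129): 000010000000111111
Gen 6 (rule 135): 111110111111011110
Gen 7 (rule 57): 100001100000110001
Gen 8 (rule 129): 001100001110000100

Answer: 001100001110000100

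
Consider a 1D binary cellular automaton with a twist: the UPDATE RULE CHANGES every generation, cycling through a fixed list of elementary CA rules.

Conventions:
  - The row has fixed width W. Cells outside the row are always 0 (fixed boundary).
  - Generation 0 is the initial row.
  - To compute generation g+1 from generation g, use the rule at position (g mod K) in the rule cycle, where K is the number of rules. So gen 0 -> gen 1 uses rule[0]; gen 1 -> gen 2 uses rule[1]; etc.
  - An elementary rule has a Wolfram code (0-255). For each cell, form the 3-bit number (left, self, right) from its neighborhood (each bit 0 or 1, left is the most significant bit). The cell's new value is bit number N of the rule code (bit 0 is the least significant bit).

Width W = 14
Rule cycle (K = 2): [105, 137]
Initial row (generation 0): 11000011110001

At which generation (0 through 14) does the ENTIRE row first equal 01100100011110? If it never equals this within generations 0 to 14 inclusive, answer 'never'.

Gen 0: 11000011110001
Gen 1 (rule 105): 11011010010100
Gen 2 (rule 137): 10010000000001
Gen 3 (rule 105): 00000111111100
Gen 4 (rule 137): 11110111111001
Gen 5 (rule 105): 10011100001000
Gen 6 (rule 137): 00011001100011
Gen 7 (rule 105): 11011001101011
Gen 8 (rule 137): 10010001000010
Gen 9 (rule 105): 00000100011000
Gen 10 (rule 137): 11110001010011
Gen 11 (rule 105): 10010100100011
Gen 12 (rule 137): 00000000001010
Gen 13 (rule 105): 11111111100100
Gen 14 (rule 137): 11111111000001

Answer: never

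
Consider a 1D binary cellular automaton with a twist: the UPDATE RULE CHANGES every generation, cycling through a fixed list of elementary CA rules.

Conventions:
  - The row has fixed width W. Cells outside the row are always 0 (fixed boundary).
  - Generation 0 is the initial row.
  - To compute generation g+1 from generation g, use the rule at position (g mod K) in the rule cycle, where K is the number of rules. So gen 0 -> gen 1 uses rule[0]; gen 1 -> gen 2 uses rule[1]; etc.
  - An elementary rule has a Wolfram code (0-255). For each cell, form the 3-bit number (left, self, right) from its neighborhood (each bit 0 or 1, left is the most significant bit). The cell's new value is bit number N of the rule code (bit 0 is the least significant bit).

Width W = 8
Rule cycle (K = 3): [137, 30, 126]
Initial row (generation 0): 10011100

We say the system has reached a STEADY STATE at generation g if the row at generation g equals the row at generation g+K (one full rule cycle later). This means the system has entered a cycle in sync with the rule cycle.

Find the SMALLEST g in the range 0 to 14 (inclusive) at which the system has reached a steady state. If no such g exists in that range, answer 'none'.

Answer: 9

Derivation:
Gen 0: 10011100
Gen 1 (rule 137): 00011001
Gen 2 (rule 30): 00110111
Gen 3 (rule 126): 01111101
Gen 4 (rule 137): 01111000
Gen 5 (rule 30): 11000100
Gen 6 (rule 126): 11101110
Gen 7 (rule 137): 11001100
Gen 8 (rule 30): 10111010
Gen 9 (rule 126): 11101111
Gen 10 (rule 137): 11001110
Gen 11 (rule 30): 10111001
Gen 12 (rule 126): 11101111
Gen 13 (rule 137): 11001110
Gen 14 (rule 30): 10111001
Gen 15 (rule 126): 11101111
Gen 16 (rule 137): 11001110
Gen 17 (rule 30): 10111001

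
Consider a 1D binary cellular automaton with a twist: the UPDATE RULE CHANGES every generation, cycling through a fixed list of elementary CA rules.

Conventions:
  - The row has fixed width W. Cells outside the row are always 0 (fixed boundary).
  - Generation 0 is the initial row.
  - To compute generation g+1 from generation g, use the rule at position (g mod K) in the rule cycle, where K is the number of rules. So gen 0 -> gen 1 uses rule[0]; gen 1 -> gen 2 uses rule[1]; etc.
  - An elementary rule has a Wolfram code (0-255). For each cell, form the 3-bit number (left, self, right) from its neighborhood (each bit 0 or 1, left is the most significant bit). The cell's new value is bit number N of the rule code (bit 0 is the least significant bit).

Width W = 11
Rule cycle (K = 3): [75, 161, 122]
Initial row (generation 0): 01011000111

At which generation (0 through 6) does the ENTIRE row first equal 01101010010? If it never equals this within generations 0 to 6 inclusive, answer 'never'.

Gen 0: 01011000111
Gen 1 (rule 75): 10011011101
Gen 2 (rule 161): 00000101010
Gen 3 (rule 122): 00001010101
Gen 4 (rule 75): 11110000000
Gen 5 (rule 161): 01100111111
Gen 6 (rule 122): 11111100001

Answer: never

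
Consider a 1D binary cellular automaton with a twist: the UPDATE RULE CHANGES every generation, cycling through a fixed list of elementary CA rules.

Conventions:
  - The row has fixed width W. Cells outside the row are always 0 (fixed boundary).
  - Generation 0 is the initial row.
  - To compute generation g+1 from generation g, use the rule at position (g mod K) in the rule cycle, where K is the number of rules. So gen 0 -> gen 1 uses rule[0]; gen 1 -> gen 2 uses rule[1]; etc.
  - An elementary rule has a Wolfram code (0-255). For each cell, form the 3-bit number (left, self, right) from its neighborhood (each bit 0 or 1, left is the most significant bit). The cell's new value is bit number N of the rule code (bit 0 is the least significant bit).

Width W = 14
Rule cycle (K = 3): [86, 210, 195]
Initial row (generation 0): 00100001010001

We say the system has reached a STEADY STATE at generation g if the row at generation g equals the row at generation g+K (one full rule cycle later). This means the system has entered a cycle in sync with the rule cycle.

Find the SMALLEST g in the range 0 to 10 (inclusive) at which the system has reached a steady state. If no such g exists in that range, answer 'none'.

Answer: none

Derivation:
Gen 0: 00100001010001
Gen 1 (rule 86): 01110011011011
Gen 2 (rule 210): 10111101001001
Gen 3 (rule 195): 00011100010010
Gen 4 (rule 86): 00100110111111
Gen 5 (rule 210): 01011010011111
Gen 6 (rule 195): 10001000101111
Gen 7 (rule 86): 11011101100001
Gen 8 (rule 210): 01001100110010
Gen 9 (rule 195): 10010101010100
Gen 10 (rule 86): 11110101010110
Gen 11 (rule 210): 01110000000011
Gen 12 (rule 195): 10110111111101
Gen 13 (rule 86): 10010000000101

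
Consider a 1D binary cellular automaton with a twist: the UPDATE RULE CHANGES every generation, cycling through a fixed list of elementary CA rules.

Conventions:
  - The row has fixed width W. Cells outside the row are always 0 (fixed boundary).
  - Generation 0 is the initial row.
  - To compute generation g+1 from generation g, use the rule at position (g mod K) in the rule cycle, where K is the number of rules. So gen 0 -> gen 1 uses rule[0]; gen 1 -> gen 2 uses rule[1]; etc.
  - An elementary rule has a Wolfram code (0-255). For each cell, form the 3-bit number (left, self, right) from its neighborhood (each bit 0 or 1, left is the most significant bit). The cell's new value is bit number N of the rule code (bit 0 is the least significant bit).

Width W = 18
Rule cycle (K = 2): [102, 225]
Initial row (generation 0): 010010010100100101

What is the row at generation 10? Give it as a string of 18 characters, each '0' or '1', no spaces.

Answer: 110011101001001100

Derivation:
Gen 0: 010010010100100101
Gen 1 (rule 102): 110110111101101111
Gen 2 (rule 225): 011011011110110111
Gen 3 (rule 102): 101101100011011001
Gen 4 (rule 225): 010110101001101000
Gen 5 (rule 102): 111011111010111000
Gen 6 (rule 225): 011101111101011011
Gen 7 (rule 102): 100110000111101101
Gen 8 (rule 225): 000010110011110110
Gen 9 (rule 102): 000111010100011010
Gen 10 (rule 225): 110011101001001100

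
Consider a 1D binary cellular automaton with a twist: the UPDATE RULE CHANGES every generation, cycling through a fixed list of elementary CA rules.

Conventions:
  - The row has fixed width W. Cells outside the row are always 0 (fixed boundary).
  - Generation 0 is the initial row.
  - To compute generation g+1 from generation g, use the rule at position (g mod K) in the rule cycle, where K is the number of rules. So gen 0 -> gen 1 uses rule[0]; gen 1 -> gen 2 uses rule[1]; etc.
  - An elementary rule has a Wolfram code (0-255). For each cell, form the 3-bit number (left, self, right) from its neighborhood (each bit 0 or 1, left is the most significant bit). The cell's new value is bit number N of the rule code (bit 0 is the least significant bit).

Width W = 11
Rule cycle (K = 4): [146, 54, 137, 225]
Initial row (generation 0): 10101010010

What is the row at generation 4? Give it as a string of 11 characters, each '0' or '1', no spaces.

Gen 0: 10101010010
Gen 1 (rule 146): 00000001101
Gen 2 (rule 54): 00000010011
Gen 3 (rule 137): 11111000010
Gen 4 (rule 225): 01111011000

Answer: 01111011000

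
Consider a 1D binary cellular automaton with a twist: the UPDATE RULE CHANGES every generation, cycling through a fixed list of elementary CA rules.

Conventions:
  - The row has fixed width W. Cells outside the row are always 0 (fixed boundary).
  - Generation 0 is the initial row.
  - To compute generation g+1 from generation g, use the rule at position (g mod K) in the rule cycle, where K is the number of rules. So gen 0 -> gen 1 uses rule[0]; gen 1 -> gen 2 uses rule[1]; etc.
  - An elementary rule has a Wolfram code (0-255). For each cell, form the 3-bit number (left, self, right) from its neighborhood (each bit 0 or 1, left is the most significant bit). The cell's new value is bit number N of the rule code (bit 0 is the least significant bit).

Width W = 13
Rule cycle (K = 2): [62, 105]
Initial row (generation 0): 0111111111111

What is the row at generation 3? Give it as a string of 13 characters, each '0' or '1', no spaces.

Gen 0: 0111111111111
Gen 1 (rule 62): 1100000000000
Gen 2 (rule 105): 1101111111111
Gen 3 (rule 62): 1011000000000

Answer: 1011000000000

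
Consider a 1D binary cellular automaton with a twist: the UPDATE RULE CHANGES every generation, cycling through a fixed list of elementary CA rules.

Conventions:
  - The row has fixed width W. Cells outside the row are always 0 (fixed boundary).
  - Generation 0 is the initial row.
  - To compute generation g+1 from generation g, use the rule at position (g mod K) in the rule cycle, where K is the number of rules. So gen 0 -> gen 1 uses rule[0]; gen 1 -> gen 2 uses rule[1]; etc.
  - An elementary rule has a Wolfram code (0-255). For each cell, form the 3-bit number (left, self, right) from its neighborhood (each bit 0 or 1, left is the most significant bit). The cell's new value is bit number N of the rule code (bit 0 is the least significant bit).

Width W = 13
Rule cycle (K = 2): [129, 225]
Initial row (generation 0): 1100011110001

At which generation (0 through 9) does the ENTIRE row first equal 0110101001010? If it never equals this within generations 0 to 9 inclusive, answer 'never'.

Answer: never

Derivation:
Gen 0: 1100011110001
Gen 1 (rule 129): 0001001100100
Gen 2 (rule 225): 1100000100001
Gen 3 (rule 129): 0001110001100
Gen 4 (rule 225): 1100110100101
Gen 5 (rule 129): 0000000000000
Gen 6 (rule 225): 1111111111111
Gen 7 (rule 129): 0111111111110
Gen 8 (rule 225): 0011111111110
Gen 9 (rule 129): 1001111111100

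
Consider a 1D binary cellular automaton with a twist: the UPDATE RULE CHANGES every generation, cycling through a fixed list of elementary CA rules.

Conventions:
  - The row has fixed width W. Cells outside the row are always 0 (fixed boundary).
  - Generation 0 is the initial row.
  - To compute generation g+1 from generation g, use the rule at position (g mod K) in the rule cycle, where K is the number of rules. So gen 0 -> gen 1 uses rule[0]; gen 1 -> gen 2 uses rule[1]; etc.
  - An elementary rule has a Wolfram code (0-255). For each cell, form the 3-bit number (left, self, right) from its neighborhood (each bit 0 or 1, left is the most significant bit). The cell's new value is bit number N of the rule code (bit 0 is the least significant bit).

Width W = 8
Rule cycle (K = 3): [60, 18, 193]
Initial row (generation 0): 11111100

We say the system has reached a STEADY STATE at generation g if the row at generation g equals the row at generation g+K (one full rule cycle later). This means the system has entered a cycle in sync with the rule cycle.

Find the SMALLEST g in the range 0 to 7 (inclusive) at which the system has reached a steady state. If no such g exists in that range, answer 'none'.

Answer: none

Derivation:
Gen 0: 11111100
Gen 1 (rule 60): 10000010
Gen 2 (rule 18): 01000101
Gen 3 (rule 193): 00010000
Gen 4 (rule 60): 00011000
Gen 5 (rule 18): 00100100
Gen 6 (rule 193): 10000001
Gen 7 (rule 60): 11000001
Gen 8 (rule 18): 00100010
Gen 9 (rule 193): 10001000
Gen 10 (rule 60): 11001100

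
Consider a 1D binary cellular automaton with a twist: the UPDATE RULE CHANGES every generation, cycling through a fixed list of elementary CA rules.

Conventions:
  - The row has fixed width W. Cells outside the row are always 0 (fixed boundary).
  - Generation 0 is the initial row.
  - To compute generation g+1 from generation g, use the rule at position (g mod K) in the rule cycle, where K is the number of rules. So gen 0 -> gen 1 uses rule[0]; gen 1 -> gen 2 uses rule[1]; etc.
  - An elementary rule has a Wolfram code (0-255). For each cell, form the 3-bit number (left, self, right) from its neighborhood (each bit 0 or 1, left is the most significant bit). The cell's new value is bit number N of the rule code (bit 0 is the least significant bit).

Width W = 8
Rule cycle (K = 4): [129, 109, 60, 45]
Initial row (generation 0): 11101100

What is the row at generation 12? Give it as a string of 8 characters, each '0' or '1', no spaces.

Answer: 01000010

Derivation:
Gen 0: 11101100
Gen 1 (rule 129): 01000001
Gen 2 (rule 109): 01011101
Gen 3 (rule 60): 01110011
Gen 4 (rule 45): 01000010
Gen 5 (rule 129): 00011000
Gen 6 (rule 109): 11011011
Gen 7 (rule 60): 10110110
Gen 8 (rule 45): 11101100
Gen 9 (rule 129): 01000001
Gen 10 (rule 109): 01011101
Gen 11 (rule 60): 01110011
Gen 12 (rule 45): 01000010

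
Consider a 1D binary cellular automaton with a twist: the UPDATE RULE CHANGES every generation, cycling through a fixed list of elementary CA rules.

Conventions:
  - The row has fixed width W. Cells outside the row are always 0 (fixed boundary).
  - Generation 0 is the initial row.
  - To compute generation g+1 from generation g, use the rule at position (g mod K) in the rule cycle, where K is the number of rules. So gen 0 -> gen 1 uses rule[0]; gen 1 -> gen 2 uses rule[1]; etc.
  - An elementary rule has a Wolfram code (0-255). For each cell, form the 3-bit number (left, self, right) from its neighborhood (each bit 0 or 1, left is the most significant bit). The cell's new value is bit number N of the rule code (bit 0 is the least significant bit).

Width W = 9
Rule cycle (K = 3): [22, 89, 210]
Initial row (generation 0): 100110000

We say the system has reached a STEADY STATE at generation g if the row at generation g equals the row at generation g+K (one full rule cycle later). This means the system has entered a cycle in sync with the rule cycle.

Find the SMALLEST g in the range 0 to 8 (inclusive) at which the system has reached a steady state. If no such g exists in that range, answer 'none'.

Answer: 7

Derivation:
Gen 0: 100110000
Gen 1 (rule 22): 111001000
Gen 2 (rule 89): 101100111
Gen 3 (rule 210): 000111011
Gen 4 (rule 22): 001000000
Gen 5 (rule 89): 100111111
Gen 6 (rule 210): 011011111
Gen 7 (rule 22): 100000000
Gen 8 (rule 89): 011111111
Gen 9 (rule 210): 101111111
Gen 10 (rule 22): 100000000
Gen 11 (rule 89): 011111111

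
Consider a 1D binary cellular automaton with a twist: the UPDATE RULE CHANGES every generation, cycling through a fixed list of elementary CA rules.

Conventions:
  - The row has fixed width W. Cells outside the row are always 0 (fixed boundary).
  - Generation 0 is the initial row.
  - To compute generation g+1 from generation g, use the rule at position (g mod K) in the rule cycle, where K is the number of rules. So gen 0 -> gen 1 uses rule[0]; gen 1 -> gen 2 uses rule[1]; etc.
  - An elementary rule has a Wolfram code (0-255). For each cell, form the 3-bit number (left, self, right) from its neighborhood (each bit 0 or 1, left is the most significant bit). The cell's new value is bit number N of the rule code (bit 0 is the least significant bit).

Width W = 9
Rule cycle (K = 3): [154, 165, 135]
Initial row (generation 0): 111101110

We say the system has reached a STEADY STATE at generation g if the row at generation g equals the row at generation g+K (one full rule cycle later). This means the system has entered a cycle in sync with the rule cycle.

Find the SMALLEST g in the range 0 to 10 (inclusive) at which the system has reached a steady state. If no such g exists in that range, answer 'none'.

Gen 0: 111101110
Gen 1 (rule 154): 111001101
Gen 2 (rule 165): 010000011
Gen 3 (rule 135): 110111100
Gen 4 (rule 154): 100111010
Gen 5 (rule 165): 100010110
Gen 6 (rule 135): 101110000
Gen 7 (rule 154): 001101000
Gen 8 (rule 165): 100011011
Gen 9 (rule 135): 101100000
Gen 10 (rule 154): 001010000
Gen 11 (rule 165): 101110111
Gen 12 (rule 135): 100100010
Gen 13 (rule 154): 011010101

Answer: none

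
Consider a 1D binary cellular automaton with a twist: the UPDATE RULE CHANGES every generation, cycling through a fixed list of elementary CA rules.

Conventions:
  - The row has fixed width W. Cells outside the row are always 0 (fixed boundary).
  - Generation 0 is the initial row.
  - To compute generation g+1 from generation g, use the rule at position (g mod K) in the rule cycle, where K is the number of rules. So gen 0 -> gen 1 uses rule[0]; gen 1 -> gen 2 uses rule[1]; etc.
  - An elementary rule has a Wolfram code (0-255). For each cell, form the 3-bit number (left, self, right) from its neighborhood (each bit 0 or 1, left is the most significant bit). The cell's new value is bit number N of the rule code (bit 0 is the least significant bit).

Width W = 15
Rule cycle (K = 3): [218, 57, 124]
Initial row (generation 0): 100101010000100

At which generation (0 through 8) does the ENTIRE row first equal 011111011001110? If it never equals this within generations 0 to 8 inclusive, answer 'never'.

Answer: never

Derivation:
Gen 0: 100101010000100
Gen 1 (rule 218): 011000001001010
Gen 2 (rule 57): 010111100100101
Gen 3 (rule 124): 011100110110111
Gen 4 (rule 218): 111111110110111
Gen 5 (rule 57): 100000001101100
Gen 6 (rule 124): 110000001111110
Gen 7 (rule 218): 111000011111111
Gen 8 (rule 57): 100111010000000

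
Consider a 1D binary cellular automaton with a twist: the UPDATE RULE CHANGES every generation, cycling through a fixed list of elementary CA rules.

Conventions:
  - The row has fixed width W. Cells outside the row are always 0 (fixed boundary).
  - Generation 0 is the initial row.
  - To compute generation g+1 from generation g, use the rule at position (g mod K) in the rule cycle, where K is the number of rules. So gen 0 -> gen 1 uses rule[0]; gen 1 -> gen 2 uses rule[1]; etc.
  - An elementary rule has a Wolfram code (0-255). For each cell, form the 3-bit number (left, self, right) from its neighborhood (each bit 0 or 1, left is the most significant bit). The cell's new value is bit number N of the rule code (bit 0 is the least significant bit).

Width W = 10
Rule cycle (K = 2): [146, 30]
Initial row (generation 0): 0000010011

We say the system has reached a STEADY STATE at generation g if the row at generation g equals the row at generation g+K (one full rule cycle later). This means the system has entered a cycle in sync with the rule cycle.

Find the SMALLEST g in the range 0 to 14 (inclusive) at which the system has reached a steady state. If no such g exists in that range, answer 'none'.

Answer: none

Derivation:
Gen 0: 0000010011
Gen 1 (rule 146): 0000101100
Gen 2 (rule 30): 0001101010
Gen 3 (rule 146): 0010000001
Gen 4 (rule 30): 0111000011
Gen 5 (rule 146): 1010100100
Gen 6 (rule 30): 1010111110
Gen 7 (rule 146): 0000011101
Gen 8 (rule 30): 0000110001
Gen 9 (rule 146): 0001001010
Gen 10 (rule 30): 0011111011
Gen 11 (rule 146): 0101110000
Gen 12 (rule 30): 1101001000
Gen 13 (rule 146): 0000110100
Gen 14 (rule 30): 0001100110
Gen 15 (rule 146): 0010011001
Gen 16 (rule 30): 0111110111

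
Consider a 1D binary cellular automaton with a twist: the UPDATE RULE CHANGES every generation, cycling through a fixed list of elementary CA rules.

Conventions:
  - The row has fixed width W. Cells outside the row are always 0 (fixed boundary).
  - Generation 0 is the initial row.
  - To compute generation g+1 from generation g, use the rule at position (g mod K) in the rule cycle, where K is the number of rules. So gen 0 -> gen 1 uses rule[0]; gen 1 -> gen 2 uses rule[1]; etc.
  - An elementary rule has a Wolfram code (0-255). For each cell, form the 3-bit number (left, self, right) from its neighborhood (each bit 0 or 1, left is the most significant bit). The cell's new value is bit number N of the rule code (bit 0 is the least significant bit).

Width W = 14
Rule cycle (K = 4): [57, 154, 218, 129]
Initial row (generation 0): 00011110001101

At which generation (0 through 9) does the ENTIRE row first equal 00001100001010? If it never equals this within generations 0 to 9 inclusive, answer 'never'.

Answer: never

Derivation:
Gen 0: 00011110001101
Gen 1 (rule 57): 11010001101010
Gen 2 (rule 154): 10001011000001
Gen 3 (rule 218): 01010011100010
Gen 4 (rule 129): 00000001001000
Gen 5 (rule 57): 11111100100111
Gen 6 (rule 154): 11111011011110
Gen 7 (rule 218): 11111011011111
Gen 8 (rule 129): 01110000001110
Gen 9 (rule 57): 01001111101001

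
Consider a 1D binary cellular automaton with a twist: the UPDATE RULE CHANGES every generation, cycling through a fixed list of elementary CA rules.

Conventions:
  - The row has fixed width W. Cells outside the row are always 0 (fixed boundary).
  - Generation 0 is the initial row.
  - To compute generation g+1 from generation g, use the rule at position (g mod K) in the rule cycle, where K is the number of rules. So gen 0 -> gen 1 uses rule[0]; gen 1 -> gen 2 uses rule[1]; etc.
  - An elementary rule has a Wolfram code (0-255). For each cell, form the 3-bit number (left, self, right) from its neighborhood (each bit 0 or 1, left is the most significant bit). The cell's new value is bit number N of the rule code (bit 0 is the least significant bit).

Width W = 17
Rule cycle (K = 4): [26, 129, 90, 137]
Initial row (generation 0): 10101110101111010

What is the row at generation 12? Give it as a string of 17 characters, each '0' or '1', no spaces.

Answer: 01001111111111100

Derivation:
Gen 0: 10101110101111010
Gen 1 (rule 26): 00001000001000001
Gen 2 (rule 129): 11100011100011100
Gen 3 (rule 90): 10110110110110110
Gen 4 (rule 137): 00100100100100100
Gen 5 (rule 26): 01011011011011010
Gen 6 (rule 129): 00000000000000000
Gen 7 (rule 90): 00000000000000000
Gen 8 (rule 137): 11111111111111111
Gen 9 (rule 26): 10000000000000000
Gen 10 (rule 129): 00111111111111111
Gen 11 (rule 90): 01100000000000001
Gen 12 (rule 137): 01001111111111100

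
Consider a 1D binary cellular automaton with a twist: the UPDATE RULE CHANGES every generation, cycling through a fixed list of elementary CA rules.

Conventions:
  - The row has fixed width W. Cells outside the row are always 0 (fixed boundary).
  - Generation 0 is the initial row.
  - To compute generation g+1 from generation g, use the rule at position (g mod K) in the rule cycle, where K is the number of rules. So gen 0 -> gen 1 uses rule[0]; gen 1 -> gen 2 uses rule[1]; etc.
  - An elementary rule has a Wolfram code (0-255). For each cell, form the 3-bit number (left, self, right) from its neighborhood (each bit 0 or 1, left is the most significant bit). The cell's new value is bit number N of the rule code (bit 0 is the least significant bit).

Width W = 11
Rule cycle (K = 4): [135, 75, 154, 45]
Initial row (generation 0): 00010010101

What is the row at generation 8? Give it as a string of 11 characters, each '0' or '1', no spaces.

Gen 0: 00010010101
Gen 1 (rule 135): 11110110101
Gen 2 (rule 75): 10010110000
Gen 3 (rule 154): 01100101000
Gen 4 (rule 45): 01000111011
Gen 5 (rule 135): 11011010000
Gen 6 (rule 75): 11011000111
Gen 7 (rule 154): 10010101110
Gen 8 (rule 45): 10011111000

Answer: 10011111000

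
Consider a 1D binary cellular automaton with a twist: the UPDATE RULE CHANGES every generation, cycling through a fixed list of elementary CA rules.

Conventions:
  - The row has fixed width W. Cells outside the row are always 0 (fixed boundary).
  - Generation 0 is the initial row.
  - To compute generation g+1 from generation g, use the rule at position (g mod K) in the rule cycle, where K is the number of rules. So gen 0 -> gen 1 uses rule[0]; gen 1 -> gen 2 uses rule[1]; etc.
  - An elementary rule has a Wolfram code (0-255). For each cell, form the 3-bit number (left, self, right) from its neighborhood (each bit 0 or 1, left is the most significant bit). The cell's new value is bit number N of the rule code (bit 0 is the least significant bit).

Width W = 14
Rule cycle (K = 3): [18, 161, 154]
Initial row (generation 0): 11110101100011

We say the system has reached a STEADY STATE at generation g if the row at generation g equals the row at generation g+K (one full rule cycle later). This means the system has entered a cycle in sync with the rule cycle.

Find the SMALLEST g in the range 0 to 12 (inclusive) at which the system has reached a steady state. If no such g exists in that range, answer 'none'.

Gen 0: 11110101100011
Gen 1 (rule 18): 00000000010100
Gen 2 (rule 161): 11111111001001
Gen 3 (rule 154): 11111110110110
Gen 4 (rule 18): 00000000000001
Gen 5 (rule 161): 11111111111100
Gen 6 (rule 154): 11111111111010
Gen 7 (rule 18): 00000000000001
Gen 8 (rule 161): 11111111111100
Gen 9 (rule 154): 11111111111010
Gen 10 (rule 18): 00000000000001
Gen 11 (rule 161): 11111111111100
Gen 12 (rule 154): 11111111111010
Gen 13 (rule 18): 00000000000001
Gen 14 (rule 161): 11111111111100
Gen 15 (rule 154): 11111111111010

Answer: 4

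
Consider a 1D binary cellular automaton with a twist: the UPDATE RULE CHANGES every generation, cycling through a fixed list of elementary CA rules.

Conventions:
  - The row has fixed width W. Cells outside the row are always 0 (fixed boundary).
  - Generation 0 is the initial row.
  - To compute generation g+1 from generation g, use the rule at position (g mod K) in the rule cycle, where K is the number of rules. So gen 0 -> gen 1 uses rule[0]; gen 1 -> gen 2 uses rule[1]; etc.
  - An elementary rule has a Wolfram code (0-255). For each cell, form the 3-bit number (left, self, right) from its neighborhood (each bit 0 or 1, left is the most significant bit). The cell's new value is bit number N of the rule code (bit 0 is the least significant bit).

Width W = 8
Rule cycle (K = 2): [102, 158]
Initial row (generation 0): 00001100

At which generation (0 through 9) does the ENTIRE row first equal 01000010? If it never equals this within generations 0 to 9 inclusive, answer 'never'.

Answer: never

Derivation:
Gen 0: 00001100
Gen 1 (rule 102): 00010100
Gen 2 (rule 158): 00110110
Gen 3 (rule 102): 01011010
Gen 4 (rule 158): 11010011
Gen 5 (rule 102): 01110101
Gen 6 (rule 158): 11100101
Gen 7 (rule 102): 00101111
Gen 8 (rule 158): 01101110
Gen 9 (rule 102): 10110010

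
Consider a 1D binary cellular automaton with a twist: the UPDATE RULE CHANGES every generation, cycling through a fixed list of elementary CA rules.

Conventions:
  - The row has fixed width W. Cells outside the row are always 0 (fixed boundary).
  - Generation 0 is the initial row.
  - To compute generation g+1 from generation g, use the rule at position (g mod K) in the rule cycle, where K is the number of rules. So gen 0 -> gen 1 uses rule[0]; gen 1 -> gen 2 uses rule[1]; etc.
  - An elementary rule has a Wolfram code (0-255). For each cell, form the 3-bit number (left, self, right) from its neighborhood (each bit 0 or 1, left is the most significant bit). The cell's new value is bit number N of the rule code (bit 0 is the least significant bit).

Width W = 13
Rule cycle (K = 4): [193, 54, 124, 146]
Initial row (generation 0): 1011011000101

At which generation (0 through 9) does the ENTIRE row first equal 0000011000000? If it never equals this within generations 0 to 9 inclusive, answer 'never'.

Gen 0: 1011011000101
Gen 1 (rule 193): 0001001010000
Gen 2 (rule 54): 0011111111000
Gen 3 (rule 124): 0010000001100
Gen 4 (rule 146): 0101000010010
Gen 5 (rule 193): 0000011000000
Gen 6 (rule 54): 0000100100000
Gen 7 (rule 124): 0000110110000
Gen 8 (rule 146): 0001000001000
Gen 9 (rule 193): 1100011100011

Answer: 5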